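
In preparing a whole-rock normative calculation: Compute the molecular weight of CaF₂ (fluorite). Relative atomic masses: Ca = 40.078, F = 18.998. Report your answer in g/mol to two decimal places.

78.07 g/mol

The formula mass is the sum 1·40.078 + 2·18.998.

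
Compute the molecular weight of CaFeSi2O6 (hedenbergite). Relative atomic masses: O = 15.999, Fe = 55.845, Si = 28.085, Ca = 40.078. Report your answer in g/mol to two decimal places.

248.09 g/mol

The formula mass is the sum 1*40.078 + 1*55.845 + 2*28.085 + 6*15.999.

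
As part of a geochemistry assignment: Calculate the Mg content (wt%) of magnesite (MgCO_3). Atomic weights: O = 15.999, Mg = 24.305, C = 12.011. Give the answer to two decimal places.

28.83 wt%

Molar mass of MgCO_3: 1×24.305 + 1×12.011 + 3×15.999 = 84.313 g/mol.
Mass of Mg per formula unit: 1 × 24.305 = 24.305 g.
Weight fraction Mg = 24.305 / 84.313 = 0.2883.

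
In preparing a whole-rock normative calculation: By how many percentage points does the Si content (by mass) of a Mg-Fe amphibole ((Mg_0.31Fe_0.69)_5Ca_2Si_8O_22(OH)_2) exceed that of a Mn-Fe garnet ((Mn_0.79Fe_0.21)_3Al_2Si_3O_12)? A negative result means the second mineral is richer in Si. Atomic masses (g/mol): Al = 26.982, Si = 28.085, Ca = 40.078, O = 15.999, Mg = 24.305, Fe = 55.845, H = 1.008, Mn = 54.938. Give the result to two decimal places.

7.39 percentage points

Si in (Mg_0.31Fe_0.69)_5Ca_2Si_8O_22(OH)_2: molar mass 921.166 g/mol; 8×28.085 = 224.680 g → 24.39 wt%.
Si in (Mn_0.79Fe_0.21)_3Al_2Si_3O_12: molar mass 495.592 g/mol; 3×28.085 = 84.255 g → 17.00 wt%.
Difference = 24.39 − 17.00 = 7.39 percentage points.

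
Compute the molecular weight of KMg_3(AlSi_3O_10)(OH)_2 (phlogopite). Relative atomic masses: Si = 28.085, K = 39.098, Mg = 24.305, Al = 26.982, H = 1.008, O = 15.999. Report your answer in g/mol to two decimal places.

The formula mass is the sum 1×39.098 + 3×24.305 + 1×26.982 + 3×28.085 + 12×15.999 + 2×1.008.

417.25 g/mol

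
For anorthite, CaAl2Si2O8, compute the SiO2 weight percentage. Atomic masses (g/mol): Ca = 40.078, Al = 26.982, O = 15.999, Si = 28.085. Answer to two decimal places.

43.19 wt%

Molar mass of CaAl2Si2O8 = 1×40.078 + 2×26.982 + 2×28.085 + 8×15.999 = 278.204 g/mol.
Each formula unit contains 2 Si, equivalent to 2/1 = 2.0000 mol SiO2.
M(SiO2) = 1×28.085 + 2×15.999 = 60.083 g/mol.
Mass of SiO2 per formula unit = 2.0000 × 60.083 = 120.166 g.
SiO2 wt% = 120.166 / 278.204 × 100 = 43.19%.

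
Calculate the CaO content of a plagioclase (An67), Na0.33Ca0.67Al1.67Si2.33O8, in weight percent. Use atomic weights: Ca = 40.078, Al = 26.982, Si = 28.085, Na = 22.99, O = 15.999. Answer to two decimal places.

13.77 wt%

Formula mass = 272.929 g/mol.
0.67 Ca → 0.6700 mol CaO per formula unit; M(CaO) = 56.077, so CaO mass = 37.572 g.
37.572/272.929 × 100 = 13.77 wt%.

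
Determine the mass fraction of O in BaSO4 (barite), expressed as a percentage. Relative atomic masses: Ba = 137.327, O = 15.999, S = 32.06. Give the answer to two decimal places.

Formula mass = 1*137.327 + 1*32.06 + 4*15.999 = 233.383 g/mol, of which 63.996 g is O.
So O makes up 63.996/233.383 = 0.2742 of the mass, i.e. 27.42%.

27.42 wt%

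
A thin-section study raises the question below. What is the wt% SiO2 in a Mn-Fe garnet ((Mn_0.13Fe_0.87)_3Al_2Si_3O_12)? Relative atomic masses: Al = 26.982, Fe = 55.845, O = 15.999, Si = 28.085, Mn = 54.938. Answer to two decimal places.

36.24 wt%

Molar mass of (Mn_0.13Fe_0.87)_3Al_2Si_3O_12 = 0.39×54.938 + 2.61×55.845 + 2×26.982 + 3×28.085 + 12×15.999 = 497.388 g/mol.
Each formula unit contains 3 Si, equivalent to 3/1 = 3.0000 mol SiO2.
M(SiO2) = 1×28.085 + 2×15.999 = 60.083 g/mol.
Mass of SiO2 per formula unit = 3.0000 × 60.083 = 180.249 g.
SiO2 wt% = 180.249 / 497.388 × 100 = 36.24%.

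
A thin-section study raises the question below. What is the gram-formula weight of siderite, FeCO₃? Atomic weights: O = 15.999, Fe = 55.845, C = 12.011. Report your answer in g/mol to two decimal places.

115.85 g/mol

The formula mass is the sum 1·55.845 + 1·12.011 + 3·15.999.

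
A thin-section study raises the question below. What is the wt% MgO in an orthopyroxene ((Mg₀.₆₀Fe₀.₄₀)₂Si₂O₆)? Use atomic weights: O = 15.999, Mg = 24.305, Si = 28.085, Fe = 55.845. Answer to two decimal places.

21.40 wt%

M((Mg₀.₆₀Fe₀.₄₀)₂Si₂O₆) = 226.006 g/mol; M(MgO) = 40.304 g/mol.
Moles MgO per formula unit = 1.20 Mg ÷ 1 = 1.2000.
MgO fraction = (1.2000 × 40.304) / 226.006 = 48.365/226.006 = 0.2140.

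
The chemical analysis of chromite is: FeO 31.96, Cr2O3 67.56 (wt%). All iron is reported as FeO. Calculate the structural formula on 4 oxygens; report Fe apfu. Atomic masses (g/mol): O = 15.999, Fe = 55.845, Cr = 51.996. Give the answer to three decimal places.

31.96 wt% FeO ÷ 71.844 g/mol = 0.44485 mol, giving 0.44485 Fe and 0.44485 O.
67.56 wt% Cr2O3 ÷ 151.989 g/mol = 0.44451 mol, giving 0.88902 Cr and 1.33353 O.
Oxygen sums to 1.77838; scaling by 4/1.77838 = 2.24924 puts the formula on 4 O.
Fe: 0.44485 × 2.24924 = 1.001 atoms per formula unit.

1.001 Fe apfu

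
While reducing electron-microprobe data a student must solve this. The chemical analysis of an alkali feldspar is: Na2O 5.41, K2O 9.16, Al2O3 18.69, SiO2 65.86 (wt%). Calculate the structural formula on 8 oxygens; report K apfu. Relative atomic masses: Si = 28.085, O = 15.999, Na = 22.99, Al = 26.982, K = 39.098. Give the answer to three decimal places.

5.41 wt% Na2O ÷ 61.979 g/mol = 0.08729 mol, giving 0.17458 Na and 0.08729 O.
9.16 wt% K2O ÷ 94.195 g/mol = 0.09725 mol, giving 0.19450 K and 0.09725 O.
18.69 wt% Al2O3 ÷ 101.961 g/mol = 0.18331 mol, giving 0.36662 Al and 0.54993 O.
65.86 wt% SiO2 ÷ 60.083 g/mol = 1.09615 mol, giving 1.09615 Si and 2.19230 O.
Oxygen sums to 2.92677; scaling by 8/2.92677 = 2.73339 puts the formula on 8 O.
K: 0.19450 × 2.73339 = 0.532 atoms per formula unit.

0.532 K apfu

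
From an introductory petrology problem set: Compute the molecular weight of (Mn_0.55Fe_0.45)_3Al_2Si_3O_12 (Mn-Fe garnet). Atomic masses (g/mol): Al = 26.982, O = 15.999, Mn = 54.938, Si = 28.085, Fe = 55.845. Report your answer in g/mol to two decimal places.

The formula mass is the sum 1.65(54.938) + 1.35(55.845) + 2(26.982) + 3(28.085) + 12(15.999).

496.25 g/mol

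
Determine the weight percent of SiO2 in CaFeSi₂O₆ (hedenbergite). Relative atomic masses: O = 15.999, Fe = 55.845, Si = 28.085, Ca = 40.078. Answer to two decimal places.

48.44 wt%

Formula mass = 248.087 g/mol.
2 Si → 2.0000 mol SiO2 per formula unit; M(SiO2) = 60.083, so SiO2 mass = 120.166 g.
120.166/248.087 × 100 = 48.44 wt%.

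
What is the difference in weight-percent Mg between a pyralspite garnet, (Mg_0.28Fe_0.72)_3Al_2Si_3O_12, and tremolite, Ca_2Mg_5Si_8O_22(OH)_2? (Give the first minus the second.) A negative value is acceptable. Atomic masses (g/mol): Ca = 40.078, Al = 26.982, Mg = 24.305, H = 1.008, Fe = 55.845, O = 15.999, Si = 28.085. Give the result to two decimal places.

-10.63 percentage points

Mg in (Mg_0.28Fe_0.72)_3Al_2Si_3O_12: molar mass 471.248 g/mol; 0.84×24.305 = 20.416 g → 4.33 wt%.
Mg in Ca_2Mg_5Si_8O_22(OH)_2: molar mass 812.353 g/mol; 5×24.305 = 121.525 g → 14.96 wt%.
Difference = 4.33 − 14.96 = -10.63 percentage points.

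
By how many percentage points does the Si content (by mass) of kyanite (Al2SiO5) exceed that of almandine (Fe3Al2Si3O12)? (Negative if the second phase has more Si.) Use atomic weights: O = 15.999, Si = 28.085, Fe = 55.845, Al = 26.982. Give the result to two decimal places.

0.40 percentage points

Si in Al2SiO5: molar mass 162.044 g/mol; 1×28.085 = 28.085 g → 17.33 wt%.
Si in Fe3Al2Si3O12: molar mass 497.742 g/mol; 3×28.085 = 84.255 g → 16.93 wt%.
Difference = 17.33 − 16.93 = 0.40 percentage points.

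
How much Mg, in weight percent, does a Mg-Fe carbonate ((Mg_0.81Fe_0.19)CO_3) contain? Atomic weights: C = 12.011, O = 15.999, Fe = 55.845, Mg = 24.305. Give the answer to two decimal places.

Molar mass of (Mg_0.81Fe_0.19)CO_3: 0.81*24.305 + 0.19*55.845 + 1*12.011 + 3*15.999 = 90.306 g/mol.
Mass of Mg per formula unit: 0.81 × 24.305 = 19.687 g.
Weight fraction Mg = 19.687 / 90.306 = 0.2180.

21.80 weight percent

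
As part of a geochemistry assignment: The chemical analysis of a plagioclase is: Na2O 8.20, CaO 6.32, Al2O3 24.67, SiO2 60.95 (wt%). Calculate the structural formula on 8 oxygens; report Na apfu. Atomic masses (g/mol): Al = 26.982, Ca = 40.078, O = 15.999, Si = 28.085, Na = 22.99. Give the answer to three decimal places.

Na2O (M=61.979): mol = 0.13230; Na = 0.26460, O = 0.13230.
CaO (M=56.077): mol = 0.11270; Ca = 0.11270, O = 0.11270.
Al2O3 (M=101.961): mol = 0.24196; Al = 0.48392, O = 0.72588.
SiO2 (M=60.083): mol = 1.01443; Si = 1.01443, O = 2.02886.
ΣO = 2.99974; factor = 8/ΣO = 2.66690.
Na apfu = 0.26460 × 2.66690 = 0.706.

0.706 Na apfu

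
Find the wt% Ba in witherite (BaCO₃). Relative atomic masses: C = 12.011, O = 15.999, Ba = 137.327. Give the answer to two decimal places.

69.59 wt%

Formula mass = 1·137.327 + 1·12.011 + 3·15.999 = 197.335 g/mol, of which 137.327 g is Ba.
So Ba makes up 137.327/197.335 = 0.6959 of the mass, i.e. 69.59%.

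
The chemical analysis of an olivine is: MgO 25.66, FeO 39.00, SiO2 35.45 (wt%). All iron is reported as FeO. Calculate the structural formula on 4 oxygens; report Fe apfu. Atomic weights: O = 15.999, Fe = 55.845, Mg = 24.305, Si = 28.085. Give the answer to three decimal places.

0.920 Fe apfu

25.66 wt% MgO ÷ 40.304 g/mol = 0.63666 mol, giving 0.63666 Mg and 0.63666 O.
39.00 wt% FeO ÷ 71.844 g/mol = 0.54284 mol, giving 0.54284 Fe and 0.54284 O.
35.45 wt% SiO2 ÷ 60.083 g/mol = 0.59002 mol, giving 0.59002 Si and 1.18004 O.
Oxygen sums to 2.35954; scaling by 4/2.35954 = 1.69525 puts the formula on 4 O.
Fe: 0.54284 × 1.69525 = 0.920 atoms per formula unit.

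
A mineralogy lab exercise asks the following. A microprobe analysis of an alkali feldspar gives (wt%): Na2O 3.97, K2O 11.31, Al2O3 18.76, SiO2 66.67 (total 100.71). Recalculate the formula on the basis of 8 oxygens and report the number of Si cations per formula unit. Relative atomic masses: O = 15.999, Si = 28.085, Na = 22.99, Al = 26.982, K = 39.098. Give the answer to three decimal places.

Na2O (M=61.979): mol = 0.06405; Na = 0.12810, O = 0.06405.
K2O (M=94.195): mol = 0.12007; K = 0.24014, O = 0.12007.
Al2O3 (M=101.961): mol = 0.18399; Al = 0.36798, O = 0.55197.
SiO2 (M=60.083): mol = 1.10963; Si = 1.10963, O = 2.21926.
ΣO = 2.95535; factor = 8/ΣO = 2.70696.
Si apfu = 1.10963 × 2.70696 = 3.004.

3.004 Si apfu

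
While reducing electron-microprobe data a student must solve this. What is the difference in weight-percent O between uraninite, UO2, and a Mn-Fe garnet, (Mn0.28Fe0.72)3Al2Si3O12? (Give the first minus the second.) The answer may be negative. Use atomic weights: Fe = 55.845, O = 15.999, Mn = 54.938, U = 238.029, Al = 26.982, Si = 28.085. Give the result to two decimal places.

First mineral: 31.998 g O in 270.027 g formula = 11.85 wt% O.
Second mineral: 191.988 g O in 496.980 g formula = 38.63 wt% O.
11.85% − 38.63% gives a difference of -26.78 percentage points.

-26.78 percentage points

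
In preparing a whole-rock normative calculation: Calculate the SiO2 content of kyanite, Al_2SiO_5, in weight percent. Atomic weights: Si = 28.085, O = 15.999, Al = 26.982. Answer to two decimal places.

37.08 wt%

M(Al_2SiO_5) = 162.044 g/mol; M(SiO2) = 60.083 g/mol.
Moles SiO2 per formula unit = 1 Si ÷ 1 = 1.0000.
SiO2 fraction = (1.0000 × 60.083) / 162.044 = 60.083/162.044 = 0.3708.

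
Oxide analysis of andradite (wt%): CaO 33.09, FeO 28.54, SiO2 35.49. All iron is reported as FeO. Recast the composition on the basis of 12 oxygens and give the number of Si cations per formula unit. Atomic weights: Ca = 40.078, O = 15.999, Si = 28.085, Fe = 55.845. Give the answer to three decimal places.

33.09 wt% CaO ÷ 56.077 g/mol = 0.59008 mol, giving 0.59008 Ca and 0.59008 O.
28.54 wt% FeO ÷ 71.844 g/mol = 0.39725 mol, giving 0.39725 Fe and 0.39725 O.
35.49 wt% SiO2 ÷ 60.083 g/mol = 0.59068 mol, giving 0.59068 Si and 1.18136 O.
Oxygen sums to 2.16869; scaling by 12/2.16869 = 5.53329 puts the formula on 12 O.
Si: 0.59068 × 5.53329 = 3.268 atoms per formula unit.

3.268 Si apfu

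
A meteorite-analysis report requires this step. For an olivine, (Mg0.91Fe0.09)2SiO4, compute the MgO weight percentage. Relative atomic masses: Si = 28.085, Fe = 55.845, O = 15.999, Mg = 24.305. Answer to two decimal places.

50.12 wt%

Molar mass of (Mg0.91Fe0.09)2SiO4 = 1.82*24.305 + 0.18*55.845 + 1*28.085 + 4*15.999 = 146.368 g/mol.
Each formula unit contains 1.82 Mg, equivalent to 1.82/1 = 1.8200 mol MgO.
M(MgO) = 1×24.305 + 1×15.999 = 40.304 g/mol.
Mass of MgO per formula unit = 1.8200 × 40.304 = 73.353 g.
MgO wt% = 73.353 / 146.368 × 100 = 50.12%.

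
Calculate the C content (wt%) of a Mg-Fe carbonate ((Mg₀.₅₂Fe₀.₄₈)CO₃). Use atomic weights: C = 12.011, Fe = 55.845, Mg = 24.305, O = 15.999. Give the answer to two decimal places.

12.08 wt%

Molar mass of (Mg₀.₅₂Fe₀.₄₈)CO₃: 0.52·24.305 + 0.48·55.845 + 1·12.011 + 3·15.999 = 99.452 g/mol.
Mass of C per formula unit: 1 × 12.011 = 12.011 g.
Weight fraction C = 12.011 / 99.452 = 0.1208.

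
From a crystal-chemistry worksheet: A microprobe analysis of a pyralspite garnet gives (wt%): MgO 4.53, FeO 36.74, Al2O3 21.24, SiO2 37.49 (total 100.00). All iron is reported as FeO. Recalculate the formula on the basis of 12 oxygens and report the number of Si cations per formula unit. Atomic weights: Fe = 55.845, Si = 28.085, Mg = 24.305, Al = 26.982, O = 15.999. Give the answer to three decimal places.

2.999 Si apfu

MgO: 4.53/40.304 = 0.11240 mol → 0.11240 mol Mg, 0.11240 mol O.
FeO: 36.74/71.844 = 0.51139 mol → 0.51139 mol Fe, 0.51139 mol O.
Al2O3: 21.24/101.961 = 0.20831 mol → 0.41662 mol Al, 0.62493 mol O.
SiO2: 37.49/60.083 = 0.62397 mol → 0.62397 mol Si, 1.24794 mol O.
Total oxygen = 2.49666 mol. Normalization factor = 12/2.49666 = 4.80642.
Si per 12 O = 0.62397 × 4.80642 = 2.999.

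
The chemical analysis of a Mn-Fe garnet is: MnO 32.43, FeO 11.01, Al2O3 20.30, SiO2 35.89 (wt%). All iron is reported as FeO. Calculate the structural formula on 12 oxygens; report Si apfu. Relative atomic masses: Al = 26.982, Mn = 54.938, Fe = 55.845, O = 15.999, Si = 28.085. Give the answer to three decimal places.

2.984 Si apfu

32.43 wt% MnO ÷ 70.937 g/mol = 0.45717 mol, giving 0.45717 Mn and 0.45717 O.
11.01 wt% FeO ÷ 71.844 g/mol = 0.15325 mol, giving 0.15325 Fe and 0.15325 O.
20.30 wt% Al2O3 ÷ 101.961 g/mol = 0.19910 mol, giving 0.39820 Al and 0.59730 O.
35.89 wt% SiO2 ÷ 60.083 g/mol = 0.59734 mol, giving 0.59734 Si and 1.19468 O.
Oxygen sums to 2.40240; scaling by 12/2.40240 = 4.99500 puts the formula on 12 O.
Si: 0.59734 × 4.99500 = 2.984 atoms per formula unit.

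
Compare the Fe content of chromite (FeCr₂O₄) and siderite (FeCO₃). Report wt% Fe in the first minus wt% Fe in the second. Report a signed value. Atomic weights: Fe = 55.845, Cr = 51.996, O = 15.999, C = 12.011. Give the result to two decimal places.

-23.25 percentage points

First mineral: 55.845 g Fe in 223.833 g formula = 24.95 wt% Fe.
Second mineral: 55.845 g Fe in 115.853 g formula = 48.20 wt% Fe.
24.95% − 48.20% gives a difference of -23.25 percentage points.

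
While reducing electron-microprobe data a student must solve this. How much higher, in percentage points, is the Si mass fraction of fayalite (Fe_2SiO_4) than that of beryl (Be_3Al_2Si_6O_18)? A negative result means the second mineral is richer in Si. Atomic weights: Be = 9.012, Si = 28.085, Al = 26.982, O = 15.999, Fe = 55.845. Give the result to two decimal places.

First mineral: 28.085 g Si in 203.771 g formula = 13.78 wt% Si.
Second mineral: 168.510 g Si in 537.492 g formula = 31.35 wt% Si.
13.78% − 31.35% gives a difference of -17.57 percentage points.

-17.57 percentage points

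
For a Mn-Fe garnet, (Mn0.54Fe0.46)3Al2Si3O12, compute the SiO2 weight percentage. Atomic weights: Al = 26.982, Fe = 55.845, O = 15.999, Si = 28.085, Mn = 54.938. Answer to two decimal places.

36.32 wt%

Formula mass = 496.273 g/mol.
3 Si → 3.0000 mol SiO2 per formula unit; M(SiO2) = 60.083, so SiO2 mass = 180.249 g.
180.249/496.273 × 100 = 36.32 wt%.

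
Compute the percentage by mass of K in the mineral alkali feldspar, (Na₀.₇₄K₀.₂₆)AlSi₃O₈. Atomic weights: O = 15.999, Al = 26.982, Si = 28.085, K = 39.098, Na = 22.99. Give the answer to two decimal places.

M((Na₀.₇₄K₀.₂₆)AlSi₃O₈) = 266.407 g/mol.
K contributes 0.26 × 39.098 = 10.165 g per mole.
10.165/266.407 = 0.0382 → 3.82%.

3.82 wt%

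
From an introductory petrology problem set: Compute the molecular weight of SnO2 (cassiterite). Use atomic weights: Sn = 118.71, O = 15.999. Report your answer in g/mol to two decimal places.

Sn: 1 × 118.71 = 118.7100
O: 2 × 15.999 = 31.9980
Summing the contributions gives the formula mass.

150.71 g/mol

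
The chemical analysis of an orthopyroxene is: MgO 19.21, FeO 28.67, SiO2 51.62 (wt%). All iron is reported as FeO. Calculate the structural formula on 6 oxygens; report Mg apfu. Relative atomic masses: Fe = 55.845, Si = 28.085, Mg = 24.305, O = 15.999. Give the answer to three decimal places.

MgO: 19.21/40.304 = 0.47663 mol → 0.47663 mol Mg, 0.47663 mol O.
FeO: 28.67/71.844 = 0.39906 mol → 0.39906 mol Fe, 0.39906 mol O.
SiO2: 51.62/60.083 = 0.85914 mol → 0.85914 mol Si, 1.71828 mol O.
Total oxygen = 2.59397 mol. Normalization factor = 6/2.59397 = 2.31306.
Mg per 6 O = 0.47663 × 2.31306 = 1.102.

1.102 Mg apfu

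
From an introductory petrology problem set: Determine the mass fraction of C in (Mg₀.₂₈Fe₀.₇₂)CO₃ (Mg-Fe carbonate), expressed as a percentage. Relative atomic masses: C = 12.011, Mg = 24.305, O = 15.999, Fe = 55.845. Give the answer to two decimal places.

11.22 wt%

Molar mass of (Mg₀.₂₈Fe₀.₇₂)CO₃: 0.28*24.305 + 0.72*55.845 + 1*12.011 + 3*15.999 = 107.022 g/mol.
Mass of C per formula unit: 1 × 12.011 = 12.011 g.
Weight fraction C = 12.011 / 107.022 = 0.1122.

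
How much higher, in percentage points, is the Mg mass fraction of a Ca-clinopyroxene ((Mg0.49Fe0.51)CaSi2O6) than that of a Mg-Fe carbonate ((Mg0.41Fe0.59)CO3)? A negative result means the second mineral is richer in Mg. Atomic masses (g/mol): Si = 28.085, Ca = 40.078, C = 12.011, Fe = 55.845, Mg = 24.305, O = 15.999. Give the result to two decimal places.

First mineral: 11.909 g Mg in 232.632 g formula = 5.12 wt% Mg.
Second mineral: 9.965 g Mg in 102.922 g formula = 9.68 wt% Mg.
5.12% − 9.68% gives a difference of -4.56 percentage points.

-4.56 percentage points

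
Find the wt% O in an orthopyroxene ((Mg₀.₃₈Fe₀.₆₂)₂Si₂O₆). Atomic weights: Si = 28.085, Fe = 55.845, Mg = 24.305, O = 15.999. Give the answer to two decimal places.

Molar mass of (Mg₀.₃₈Fe₀.₆₂)₂Si₂O₆: 0.76×24.305 + 1.24×55.845 + 2×28.085 + 6×15.999 = 239.884 g/mol.
Mass of O per formula unit: 6 × 15.999 = 95.994 g.
Weight fraction O = 95.994 / 239.884 = 0.4002.

40.02 wt%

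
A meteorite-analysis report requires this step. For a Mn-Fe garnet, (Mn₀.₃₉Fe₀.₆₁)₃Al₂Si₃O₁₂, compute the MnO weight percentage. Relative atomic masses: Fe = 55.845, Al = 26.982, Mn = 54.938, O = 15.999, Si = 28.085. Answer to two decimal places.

16.71 wt%

Formula mass = 496.681 g/mol.
1.17 Mn → 1.1700 mol MnO per formula unit; M(MnO) = 70.937, so MnO mass = 82.996 g.
82.996/496.681 × 100 = 16.71 wt%.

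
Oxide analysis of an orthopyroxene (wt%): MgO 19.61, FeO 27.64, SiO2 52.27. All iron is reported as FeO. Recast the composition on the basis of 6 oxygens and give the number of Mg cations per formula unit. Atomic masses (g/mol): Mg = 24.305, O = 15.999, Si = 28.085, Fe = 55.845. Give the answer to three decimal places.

1.118 Mg apfu

MgO (M=40.304): mol = 0.48655; Mg = 0.48655, O = 0.48655.
FeO (M=71.844): mol = 0.38472; Fe = 0.38472, O = 0.38472.
SiO2 (M=60.083): mol = 0.86996; Si = 0.86996, O = 1.73992.
ΣO = 2.61119; factor = 6/ΣO = 2.29780.
Mg apfu = 0.48655 × 2.29780 = 1.118.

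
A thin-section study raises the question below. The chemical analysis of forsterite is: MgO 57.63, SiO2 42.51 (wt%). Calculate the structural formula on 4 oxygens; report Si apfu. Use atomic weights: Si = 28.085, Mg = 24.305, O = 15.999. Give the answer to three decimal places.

MgO (M=40.304): mol = 1.42988; Mg = 1.42988, O = 1.42988.
SiO2 (M=60.083): mol = 0.70752; Si = 0.70752, O = 1.41504.
ΣO = 2.84492; factor = 4/ΣO = 1.40601.
Si apfu = 0.70752 × 1.40601 = 0.995.

0.995 Si apfu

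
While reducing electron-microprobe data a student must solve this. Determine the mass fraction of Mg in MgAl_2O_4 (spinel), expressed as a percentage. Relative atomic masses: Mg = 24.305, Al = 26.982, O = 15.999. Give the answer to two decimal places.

Molar mass of MgAl_2O_4: 1×24.305 + 2×26.982 + 4×15.999 = 142.265 g/mol.
Mass of Mg per formula unit: 1 × 24.305 = 24.305 g.
Weight fraction Mg = 24.305 / 142.265 = 0.1708.

17.08 mass %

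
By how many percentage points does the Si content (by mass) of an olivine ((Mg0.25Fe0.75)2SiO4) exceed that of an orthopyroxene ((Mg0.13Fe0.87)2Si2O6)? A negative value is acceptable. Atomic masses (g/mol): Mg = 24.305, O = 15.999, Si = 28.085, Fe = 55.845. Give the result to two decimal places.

-7.03 percentage points

Si in (Mg0.25Fe0.75)2SiO4: molar mass 188.001 g/mol; 1×28.085 = 28.085 g → 14.94 wt%.
Si in (Mg0.13Fe0.87)2Si2O6: molar mass 255.654 g/mol; 2×28.085 = 56.170 g → 21.97 wt%.
Difference = 14.94 − 21.97 = -7.03 percentage points.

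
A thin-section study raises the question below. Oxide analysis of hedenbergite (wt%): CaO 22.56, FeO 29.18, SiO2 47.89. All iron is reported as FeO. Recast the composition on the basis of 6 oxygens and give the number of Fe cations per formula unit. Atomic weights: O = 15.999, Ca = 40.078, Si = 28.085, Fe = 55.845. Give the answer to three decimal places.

CaO: 22.56/56.077 = 0.40230 mol → 0.40230 mol Ca, 0.40230 mol O.
FeO: 29.18/71.844 = 0.40616 mol → 0.40616 mol Fe, 0.40616 mol O.
SiO2: 47.89/60.083 = 0.79706 mol → 0.79706 mol Si, 1.59412 mol O.
Total oxygen = 2.40258 mol. Normalization factor = 6/2.40258 = 2.49732.
Fe per 6 O = 0.40616 × 2.49732 = 1.014.

1.014 Fe apfu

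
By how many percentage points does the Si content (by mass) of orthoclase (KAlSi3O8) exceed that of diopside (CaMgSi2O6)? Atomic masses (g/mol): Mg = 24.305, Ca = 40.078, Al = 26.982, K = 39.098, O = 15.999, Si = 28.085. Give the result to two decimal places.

4.33 percentage points

First mineral: 84.255 g Si in 278.327 g formula = 30.27 wt% Si.
Second mineral: 56.170 g Si in 216.547 g formula = 25.94 wt% Si.
30.27% − 25.94% gives a difference of 4.33 percentage points.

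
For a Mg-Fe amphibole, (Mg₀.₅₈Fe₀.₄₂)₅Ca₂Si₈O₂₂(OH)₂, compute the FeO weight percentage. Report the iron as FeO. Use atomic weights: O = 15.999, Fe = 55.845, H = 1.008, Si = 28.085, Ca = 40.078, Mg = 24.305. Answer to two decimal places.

Formula mass = 878.587 g/mol.
2.10 Fe → 2.1000 mol FeO per formula unit; M(FeO) = 71.844, so FeO mass = 150.872 g.
150.872/878.587 × 100 = 17.17 wt%.

17.17 wt%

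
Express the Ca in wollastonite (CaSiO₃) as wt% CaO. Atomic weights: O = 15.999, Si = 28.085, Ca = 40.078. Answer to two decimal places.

48.28 wt%

Molar mass of CaSiO₃ = 1·40.078 + 1·28.085 + 3·15.999 = 116.160 g/mol.
Each formula unit contains 1 Ca, equivalent to 1/1 = 1.0000 mol CaO.
M(CaO) = 1×40.078 + 1×15.999 = 56.077 g/mol.
Mass of CaO per formula unit = 1.0000 × 56.077 = 56.077 g.
CaO wt% = 56.077 / 116.160 × 100 = 48.28%.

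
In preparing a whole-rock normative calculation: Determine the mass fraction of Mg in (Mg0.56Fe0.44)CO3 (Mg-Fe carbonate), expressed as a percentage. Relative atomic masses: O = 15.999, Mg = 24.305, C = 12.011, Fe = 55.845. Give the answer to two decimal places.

13.86 wt%

Formula mass = 0.56×24.305 + 0.44×55.845 + 1×12.011 + 3×15.999 = 98.191 g/mol, of which 13.611 g is Mg.
So Mg makes up 13.611/98.191 = 0.1386 of the mass, i.e. 13.86%.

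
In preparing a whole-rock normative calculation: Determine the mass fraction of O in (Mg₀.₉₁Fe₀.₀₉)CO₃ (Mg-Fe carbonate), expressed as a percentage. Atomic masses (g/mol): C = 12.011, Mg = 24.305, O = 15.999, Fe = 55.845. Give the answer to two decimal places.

Molar mass of (Mg₀.₉₁Fe₀.₀₉)CO₃: 0.91×24.305 + 0.09×55.845 + 1×12.011 + 3×15.999 = 87.152 g/mol.
Mass of O per formula unit: 3 × 15.999 = 47.997 g.
Weight fraction O = 47.997 / 87.152 = 0.5507.

55.07 mass %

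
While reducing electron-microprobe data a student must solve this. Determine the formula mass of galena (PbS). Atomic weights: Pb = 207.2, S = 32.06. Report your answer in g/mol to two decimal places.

The formula mass is the sum 1·207.2 + 1·32.06.

239.26 g/mol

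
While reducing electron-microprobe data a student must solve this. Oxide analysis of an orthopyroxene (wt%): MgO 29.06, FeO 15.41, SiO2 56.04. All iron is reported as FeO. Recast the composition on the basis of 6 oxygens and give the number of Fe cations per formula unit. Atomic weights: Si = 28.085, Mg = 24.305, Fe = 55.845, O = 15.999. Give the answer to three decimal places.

0.459 Fe apfu

MgO (M=40.304): mol = 0.72102; Mg = 0.72102, O = 0.72102.
FeO (M=71.844): mol = 0.21449; Fe = 0.21449, O = 0.21449.
SiO2 (M=60.083): mol = 0.93271; Si = 0.93271, O = 1.86542.
ΣO = 2.80093; factor = 6/ΣO = 2.14215.
Fe apfu = 0.21449 × 2.14215 = 0.459.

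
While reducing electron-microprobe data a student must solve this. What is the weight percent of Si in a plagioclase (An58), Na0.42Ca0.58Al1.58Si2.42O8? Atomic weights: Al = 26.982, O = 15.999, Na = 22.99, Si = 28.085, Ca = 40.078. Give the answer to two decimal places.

25.03 weight percent

Formula mass = 0.42*22.99 + 0.58*40.078 + 1.58*26.982 + 2.42*28.085 + 8*15.999 = 271.490 g/mol, of which 67.966 g is Si.
So Si makes up 67.966/271.490 = 0.2503 of the mass, i.e. 25.03%.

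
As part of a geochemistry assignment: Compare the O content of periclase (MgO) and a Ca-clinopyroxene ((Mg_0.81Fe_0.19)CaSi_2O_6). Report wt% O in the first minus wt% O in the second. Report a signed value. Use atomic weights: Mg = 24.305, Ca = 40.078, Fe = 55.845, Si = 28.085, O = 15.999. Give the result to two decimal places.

-3.44 percentage points

O in MgO: molar mass 40.304 g/mol; 1×15.999 = 15.999 g → 39.70 wt%.
O in (Mg_0.81Fe_0.19)CaSi_2O_6: molar mass 222.540 g/mol; 6×15.999 = 95.994 g → 43.14 wt%.
Difference = 39.70 − 43.14 = -3.44 percentage points.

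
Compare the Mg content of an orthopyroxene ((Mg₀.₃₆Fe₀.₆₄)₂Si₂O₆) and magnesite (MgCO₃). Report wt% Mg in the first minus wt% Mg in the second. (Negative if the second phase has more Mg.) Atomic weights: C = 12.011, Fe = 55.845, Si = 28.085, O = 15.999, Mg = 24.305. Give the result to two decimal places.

Mg in (Mg₀.₃₆Fe₀.₆₄)₂Si₂O₆: molar mass 241.145 g/mol; 0.72×24.305 = 17.500 g → 7.26 wt%.
Mg in MgCO₃: molar mass 84.313 g/mol; 1×24.305 = 24.305 g → 28.83 wt%.
Difference = 7.26 − 28.83 = -21.57 percentage points.

-21.57 percentage points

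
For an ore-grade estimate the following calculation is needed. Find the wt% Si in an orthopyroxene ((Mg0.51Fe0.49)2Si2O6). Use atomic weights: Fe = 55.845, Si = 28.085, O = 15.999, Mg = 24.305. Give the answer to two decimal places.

M((Mg0.51Fe0.49)2Si2O6) = 231.683 g/mol.
Si contributes 2 × 28.085 = 56.170 g per mole.
56.170/231.683 = 0.2424 → 24.24%.

24.24 wt%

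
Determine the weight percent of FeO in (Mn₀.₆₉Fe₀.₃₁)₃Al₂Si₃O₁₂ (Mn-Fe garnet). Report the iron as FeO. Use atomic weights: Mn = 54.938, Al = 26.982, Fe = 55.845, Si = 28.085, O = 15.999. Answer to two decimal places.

M((Mn₀.₆₉Fe₀.₃₁)₃Al₂Si₃O₁₂) = 495.865 g/mol; M(FeO) = 71.844 g/mol.
Moles FeO per formula unit = 0.93 Fe ÷ 1 = 0.9300.
FeO fraction = (0.9300 × 71.844) / 495.865 = 66.815/495.865 = 0.1347.

13.47 wt%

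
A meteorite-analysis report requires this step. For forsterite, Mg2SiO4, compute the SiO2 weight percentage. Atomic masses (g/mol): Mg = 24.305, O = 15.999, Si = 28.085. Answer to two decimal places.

42.71 wt%

M(Mg2SiO4) = 140.691 g/mol; M(SiO2) = 60.083 g/mol.
Moles SiO2 per formula unit = 1 Si ÷ 1 = 1.0000.
SiO2 fraction = (1.0000 × 60.083) / 140.691 = 60.083/140.691 = 0.4271.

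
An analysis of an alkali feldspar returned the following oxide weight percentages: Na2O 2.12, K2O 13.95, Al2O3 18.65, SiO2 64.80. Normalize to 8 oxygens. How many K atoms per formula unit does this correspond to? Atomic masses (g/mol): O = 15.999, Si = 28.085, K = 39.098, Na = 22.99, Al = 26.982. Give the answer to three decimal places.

2.12 wt% Na2O ÷ 61.979 g/mol = 0.03421 mol, giving 0.06842 Na and 0.03421 O.
13.95 wt% K2O ÷ 94.195 g/mol = 0.14810 mol, giving 0.29620 K and 0.14810 O.
18.65 wt% Al2O3 ÷ 101.961 g/mol = 0.18291 mol, giving 0.36582 Al and 0.54873 O.
64.80 wt% SiO2 ÷ 60.083 g/mol = 1.07851 mol, giving 1.07851 Si and 2.15702 O.
Oxygen sums to 2.88806; scaling by 8/2.88806 = 2.77003 puts the formula on 8 O.
K: 0.29620 × 2.77003 = 0.820 atoms per formula unit.

0.820 K apfu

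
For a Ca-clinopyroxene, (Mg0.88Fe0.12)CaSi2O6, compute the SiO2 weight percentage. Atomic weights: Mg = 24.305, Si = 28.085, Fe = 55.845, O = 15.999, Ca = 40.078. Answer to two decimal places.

Formula mass = 220.332 g/mol.
2 Si → 2.0000 mol SiO2 per formula unit; M(SiO2) = 60.083, so SiO2 mass = 120.166 g.
120.166/220.332 × 100 = 54.54 wt%.

54.54 wt%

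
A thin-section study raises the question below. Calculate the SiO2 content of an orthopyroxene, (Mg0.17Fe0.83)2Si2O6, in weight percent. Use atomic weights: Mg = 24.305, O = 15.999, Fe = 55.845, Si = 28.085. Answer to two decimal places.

47.47 wt%

Molar mass of (Mg0.17Fe0.83)2Si2O6 = 0.34·24.305 + 1.66·55.845 + 2·28.085 + 6·15.999 = 253.130 g/mol.
Each formula unit contains 2 Si, equivalent to 2/1 = 2.0000 mol SiO2.
M(SiO2) = 1×28.085 + 2×15.999 = 60.083 g/mol.
Mass of SiO2 per formula unit = 2.0000 × 60.083 = 120.166 g.
SiO2 wt% = 120.166 / 253.130 × 100 = 47.47%.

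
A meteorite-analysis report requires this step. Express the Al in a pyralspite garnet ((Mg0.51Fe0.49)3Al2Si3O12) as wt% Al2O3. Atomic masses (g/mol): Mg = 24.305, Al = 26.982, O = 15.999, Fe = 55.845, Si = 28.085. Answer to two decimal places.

Formula mass = 449.486 g/mol.
2 Al → 1.0000 mol Al2O3 per formula unit; M(Al2O3) = 101.961, so Al2O3 mass = 101.961 g.
101.961/449.486 × 100 = 22.68 wt%.

22.68 wt%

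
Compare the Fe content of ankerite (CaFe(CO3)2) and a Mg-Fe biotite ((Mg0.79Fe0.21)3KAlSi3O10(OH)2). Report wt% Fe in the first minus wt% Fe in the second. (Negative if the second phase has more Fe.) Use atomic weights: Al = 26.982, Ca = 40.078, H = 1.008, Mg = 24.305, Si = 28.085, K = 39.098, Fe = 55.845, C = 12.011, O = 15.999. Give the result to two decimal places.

Fe in CaFe(CO3)2: molar mass 215.939 g/mol; 1×55.845 = 55.845 g → 25.86 wt%.
Fe in (Mg0.79Fe0.21)3KAlSi3O10(OH)2: molar mass 437.124 g/mol; 0.63×55.845 = 35.182 g → 8.05 wt%.
Difference = 25.86 − 8.05 = 17.81 percentage points.

17.81 percentage points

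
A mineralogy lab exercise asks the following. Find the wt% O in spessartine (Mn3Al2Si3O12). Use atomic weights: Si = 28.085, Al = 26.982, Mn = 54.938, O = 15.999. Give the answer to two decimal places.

38.78 mass %

M(Mn3Al2Si3O12) = 495.021 g/mol.
O contributes 12 × 15.999 = 191.988 g per mole.
191.988/495.021 = 0.3878 → 38.78%.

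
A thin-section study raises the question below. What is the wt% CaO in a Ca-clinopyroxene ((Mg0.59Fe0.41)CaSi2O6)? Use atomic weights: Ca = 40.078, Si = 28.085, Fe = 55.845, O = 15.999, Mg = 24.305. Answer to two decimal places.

Molar mass of (Mg0.59Fe0.41)CaSi2O6 = 0.59·24.305 + 0.41·55.845 + 1·40.078 + 2·28.085 + 6·15.999 = 229.478 g/mol.
Each formula unit contains 1 Ca, equivalent to 1/1 = 1.0000 mol CaO.
M(CaO) = 1×40.078 + 1×15.999 = 56.077 g/mol.
Mass of CaO per formula unit = 1.0000 × 56.077 = 56.077 g.
CaO wt% = 56.077 / 229.478 × 100 = 24.44%.

24.44 wt%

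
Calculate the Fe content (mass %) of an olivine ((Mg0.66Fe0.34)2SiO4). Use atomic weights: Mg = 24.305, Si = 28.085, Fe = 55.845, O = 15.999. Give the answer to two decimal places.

23.42 mass %

M((Mg0.66Fe0.34)2SiO4) = 162.138 g/mol.
Fe contributes 0.68 × 55.845 = 37.975 g per mole.
37.975/162.138 = 0.2342 → 23.42%.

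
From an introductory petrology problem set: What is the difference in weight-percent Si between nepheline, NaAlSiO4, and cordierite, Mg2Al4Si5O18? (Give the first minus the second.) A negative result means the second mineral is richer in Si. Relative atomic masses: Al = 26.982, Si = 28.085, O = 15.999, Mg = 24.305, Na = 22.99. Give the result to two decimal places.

-4.24 percentage points

M(NaAlSiO4) = 142.053 g/mol, so wt% Si = 28.085/142.053 × 100 = 19.77%.
M(Mg2Al4Si5O18) = 584.945 g/mol, so wt% Si = 140.425/584.945 × 100 = 24.01%.
19.77 − 24.01 = -4.24 pp.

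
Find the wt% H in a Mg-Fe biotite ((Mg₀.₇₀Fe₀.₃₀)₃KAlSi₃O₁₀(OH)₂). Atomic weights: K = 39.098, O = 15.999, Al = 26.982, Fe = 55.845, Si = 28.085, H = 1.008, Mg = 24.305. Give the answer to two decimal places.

0.45 weight percent

Formula mass = 2.10·24.305 + 0.90·55.845 + 1·39.098 + 1·26.982 + 3·28.085 + 12·15.999 + 2·1.008 = 445.640 g/mol, of which 2.016 g is H.
So H makes up 2.016/445.640 = 0.0045 of the mass, i.e. 0.45%.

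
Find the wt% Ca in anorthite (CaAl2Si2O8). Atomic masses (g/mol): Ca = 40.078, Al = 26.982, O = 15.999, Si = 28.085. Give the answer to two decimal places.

14.41 weight percent

Molar mass of CaAl2Si2O8: 1·40.078 + 2·26.982 + 2·28.085 + 8·15.999 = 278.204 g/mol.
Mass of Ca per formula unit: 1 × 40.078 = 40.078 g.
Weight fraction Ca = 40.078 / 278.204 = 0.1441.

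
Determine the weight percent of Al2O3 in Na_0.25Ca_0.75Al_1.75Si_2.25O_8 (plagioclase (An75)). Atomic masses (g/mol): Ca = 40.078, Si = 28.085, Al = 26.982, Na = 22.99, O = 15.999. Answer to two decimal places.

32.54 wt%

Molar mass of Na_0.25Ca_0.75Al_1.75Si_2.25O_8 = 0.25·22.99 + 0.75·40.078 + 1.75·26.982 + 2.25·28.085 + 8·15.999 = 274.208 g/mol.
Each formula unit contains 1.75 Al, equivalent to 1.75/2 = 0.8750 mol Al2O3.
M(Al2O3) = 2×26.982 + 3×15.999 = 101.961 g/mol.
Mass of Al2O3 per formula unit = 0.8750 × 101.961 = 89.216 g.
Al2O3 wt% = 89.216 / 274.208 × 100 = 32.54%.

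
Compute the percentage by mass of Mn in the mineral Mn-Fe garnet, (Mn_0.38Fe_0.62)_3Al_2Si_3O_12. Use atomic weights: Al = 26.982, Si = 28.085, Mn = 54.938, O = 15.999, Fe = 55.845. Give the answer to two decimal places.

M((Mn_0.38Fe_0.62)_3Al_2Si_3O_12) = 496.708 g/mol.
Mn contributes 1.14 × 54.938 = 62.629 g per mole.
62.629/496.708 = 0.1261 → 12.61%.

12.61 wt%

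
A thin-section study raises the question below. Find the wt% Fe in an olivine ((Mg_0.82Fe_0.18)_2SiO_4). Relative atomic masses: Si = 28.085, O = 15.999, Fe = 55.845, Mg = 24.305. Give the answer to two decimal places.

M((Mg_0.82Fe_0.18)_2SiO_4) = 152.045 g/mol.
Fe contributes 0.36 × 55.845 = 20.104 g per mole.
20.104/152.045 = 0.1322 → 13.22%.

13.22 mass %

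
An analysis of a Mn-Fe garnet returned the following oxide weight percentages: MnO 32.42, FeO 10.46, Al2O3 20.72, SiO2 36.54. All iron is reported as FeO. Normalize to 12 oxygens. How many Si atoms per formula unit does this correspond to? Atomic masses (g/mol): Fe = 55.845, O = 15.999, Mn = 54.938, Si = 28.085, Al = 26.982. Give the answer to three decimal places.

3.005 Si apfu

MnO (M=70.937): mol = 0.45703; Mn = 0.45703, O = 0.45703.
FeO (M=71.844): mol = 0.14559; Fe = 0.14559, O = 0.14559.
Al2O3 (M=101.961): mol = 0.20321; Al = 0.40642, O = 0.60963.
SiO2 (M=60.083): mol = 0.60816; Si = 0.60816, O = 1.21632.
ΣO = 2.42857; factor = 12/ΣO = 4.94118.
Si apfu = 0.60816 × 4.94118 = 3.005.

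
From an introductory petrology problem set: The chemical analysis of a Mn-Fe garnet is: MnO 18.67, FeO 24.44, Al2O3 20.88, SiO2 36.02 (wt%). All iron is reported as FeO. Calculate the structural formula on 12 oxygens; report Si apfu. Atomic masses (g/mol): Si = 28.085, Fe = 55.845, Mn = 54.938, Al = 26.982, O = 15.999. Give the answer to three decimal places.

2.977 Si apfu

MnO (M=70.937): mol = 0.26319; Mn = 0.26319, O = 0.26319.
FeO (M=71.844): mol = 0.34018; Fe = 0.34018, O = 0.34018.
Al2O3 (M=101.961): mol = 0.20478; Al = 0.40956, O = 0.61434.
SiO2 (M=60.083): mol = 0.59950; Si = 0.59950, O = 1.19900.
ΣO = 2.41671; factor = 12/ΣO = 4.96543.
Si apfu = 0.59950 × 4.96543 = 2.977.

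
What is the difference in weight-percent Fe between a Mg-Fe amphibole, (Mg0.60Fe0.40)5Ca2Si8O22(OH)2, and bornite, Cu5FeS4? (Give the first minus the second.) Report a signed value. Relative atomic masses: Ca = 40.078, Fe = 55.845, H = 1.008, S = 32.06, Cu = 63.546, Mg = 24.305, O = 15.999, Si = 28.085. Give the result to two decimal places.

1.63 percentage points

M((Mg0.60Fe0.40)5Ca2Si8O22(OH)2) = 875.433 g/mol, so wt% Fe = 111.690/875.433 × 100 = 12.76%.
M(Cu5FeS4) = 501.815 g/mol, so wt% Fe = 55.845/501.815 × 100 = 11.13%.
12.76 − 11.13 = 1.63 pp.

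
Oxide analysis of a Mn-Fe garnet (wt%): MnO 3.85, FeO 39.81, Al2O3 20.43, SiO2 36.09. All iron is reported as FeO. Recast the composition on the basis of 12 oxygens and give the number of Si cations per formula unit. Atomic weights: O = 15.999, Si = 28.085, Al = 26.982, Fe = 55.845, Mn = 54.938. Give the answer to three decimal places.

2.990 Si apfu

3.85 wt% MnO ÷ 70.937 g/mol = 0.05427 mol, giving 0.05427 Mn and 0.05427 O.
39.81 wt% FeO ÷ 71.844 g/mol = 0.55412 mol, giving 0.55412 Fe and 0.55412 O.
20.43 wt% Al2O3 ÷ 101.961 g/mol = 0.20037 mol, giving 0.40074 Al and 0.60111 O.
36.09 wt% SiO2 ÷ 60.083 g/mol = 0.60067 mol, giving 0.60067 Si and 1.20134 O.
Oxygen sums to 2.41084; scaling by 12/2.41084 = 4.97752 puts the formula on 12 O.
Si: 0.60067 × 4.97752 = 2.990 atoms per formula unit.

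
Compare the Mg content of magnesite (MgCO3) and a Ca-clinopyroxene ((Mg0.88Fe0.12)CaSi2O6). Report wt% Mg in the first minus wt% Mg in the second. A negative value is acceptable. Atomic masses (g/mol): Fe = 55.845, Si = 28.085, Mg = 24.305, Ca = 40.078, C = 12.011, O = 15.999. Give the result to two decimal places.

First mineral: 24.305 g Mg in 84.313 g formula = 28.83 wt% Mg.
Second mineral: 21.388 g Mg in 220.332 g formula = 9.71 wt% Mg.
28.83% − 9.71% gives a difference of 19.12 percentage points.

19.12 percentage points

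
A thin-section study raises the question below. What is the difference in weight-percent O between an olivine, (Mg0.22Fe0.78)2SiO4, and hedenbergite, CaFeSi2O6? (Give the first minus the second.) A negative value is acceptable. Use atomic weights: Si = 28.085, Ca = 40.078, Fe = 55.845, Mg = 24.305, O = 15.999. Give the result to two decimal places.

M((Mg0.22Fe0.78)2SiO4) = 189.893 g/mol, so wt% O = 63.996/189.893 × 100 = 33.70%.
M(CaFeSi2O6) = 248.087 g/mol, so wt% O = 95.994/248.087 × 100 = 38.69%.
33.70 − 38.69 = -4.99 pp.

-4.99 percentage points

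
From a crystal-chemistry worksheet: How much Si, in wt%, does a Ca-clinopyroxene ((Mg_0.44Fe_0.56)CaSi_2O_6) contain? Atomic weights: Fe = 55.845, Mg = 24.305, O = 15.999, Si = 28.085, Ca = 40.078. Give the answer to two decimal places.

M((Mg_0.44Fe_0.56)CaSi_2O_6) = 234.209 g/mol.
Si contributes 2 × 28.085 = 56.170 g per mole.
56.170/234.209 = 0.2398 → 23.98%.

23.98 wt%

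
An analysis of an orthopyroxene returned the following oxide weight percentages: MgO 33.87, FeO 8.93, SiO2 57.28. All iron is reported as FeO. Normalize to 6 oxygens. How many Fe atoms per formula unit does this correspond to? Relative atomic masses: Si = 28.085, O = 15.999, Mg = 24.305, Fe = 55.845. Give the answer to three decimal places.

0.260 Fe apfu

33.87 wt% MgO ÷ 40.304 g/mol = 0.84036 mol, giving 0.84036 Mg and 0.84036 O.
8.93 wt% FeO ÷ 71.844 g/mol = 0.12430 mol, giving 0.12430 Fe and 0.12430 O.
57.28 wt% SiO2 ÷ 60.083 g/mol = 0.95335 mol, giving 0.95335 Si and 1.90670 O.
Oxygen sums to 2.87136; scaling by 6/2.87136 = 2.08960 puts the formula on 6 O.
Fe: 0.12430 × 2.08960 = 0.260 atoms per formula unit.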